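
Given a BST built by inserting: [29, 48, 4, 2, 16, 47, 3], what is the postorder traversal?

Tree insertion order: [29, 48, 4, 2, 16, 47, 3]
Tree (level-order array): [29, 4, 48, 2, 16, 47, None, None, 3]
Postorder traversal: [3, 2, 16, 4, 47, 48, 29]


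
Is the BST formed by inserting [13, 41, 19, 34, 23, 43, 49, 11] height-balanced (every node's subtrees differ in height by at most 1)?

Tree (level-order array): [13, 11, 41, None, None, 19, 43, None, 34, None, 49, 23]
Definition: a tree is height-balanced if, at every node, |h(left) - h(right)| <= 1 (empty subtree has height -1).
Bottom-up per-node check:
  node 11: h_left=-1, h_right=-1, diff=0 [OK], height=0
  node 23: h_left=-1, h_right=-1, diff=0 [OK], height=0
  node 34: h_left=0, h_right=-1, diff=1 [OK], height=1
  node 19: h_left=-1, h_right=1, diff=2 [FAIL (|-1-1|=2 > 1)], height=2
  node 49: h_left=-1, h_right=-1, diff=0 [OK], height=0
  node 43: h_left=-1, h_right=0, diff=1 [OK], height=1
  node 41: h_left=2, h_right=1, diff=1 [OK], height=3
  node 13: h_left=0, h_right=3, diff=3 [FAIL (|0-3|=3 > 1)], height=4
Node 19 violates the condition: |-1 - 1| = 2 > 1.
Result: Not balanced


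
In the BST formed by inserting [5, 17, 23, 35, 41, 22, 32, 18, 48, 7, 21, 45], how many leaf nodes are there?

Tree built from: [5, 17, 23, 35, 41, 22, 32, 18, 48, 7, 21, 45]
Tree (level-order array): [5, None, 17, 7, 23, None, None, 22, 35, 18, None, 32, 41, None, 21, None, None, None, 48, None, None, 45]
Rule: A leaf has 0 children.
Per-node child counts:
  node 5: 1 child(ren)
  node 17: 2 child(ren)
  node 7: 0 child(ren)
  node 23: 2 child(ren)
  node 22: 1 child(ren)
  node 18: 1 child(ren)
  node 21: 0 child(ren)
  node 35: 2 child(ren)
  node 32: 0 child(ren)
  node 41: 1 child(ren)
  node 48: 1 child(ren)
  node 45: 0 child(ren)
Matching nodes: [7, 21, 32, 45]
Count of leaf nodes: 4


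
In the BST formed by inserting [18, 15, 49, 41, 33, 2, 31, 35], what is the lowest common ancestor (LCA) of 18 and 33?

Tree insertion order: [18, 15, 49, 41, 33, 2, 31, 35]
Tree (level-order array): [18, 15, 49, 2, None, 41, None, None, None, 33, None, 31, 35]
In a BST, the LCA of p=18, q=33 is the first node v on the
root-to-leaf path with p <= v <= q (go left if both < v, right if both > v).
Walk from root:
  at 18: 18 <= 18 <= 33, this is the LCA
LCA = 18


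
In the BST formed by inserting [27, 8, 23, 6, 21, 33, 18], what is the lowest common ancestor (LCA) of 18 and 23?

Tree insertion order: [27, 8, 23, 6, 21, 33, 18]
Tree (level-order array): [27, 8, 33, 6, 23, None, None, None, None, 21, None, 18]
In a BST, the LCA of p=18, q=23 is the first node v on the
root-to-leaf path with p <= v <= q (go left if both < v, right if both > v).
Walk from root:
  at 27: both 18 and 23 < 27, go left
  at 8: both 18 and 23 > 8, go right
  at 23: 18 <= 23 <= 23, this is the LCA
LCA = 23


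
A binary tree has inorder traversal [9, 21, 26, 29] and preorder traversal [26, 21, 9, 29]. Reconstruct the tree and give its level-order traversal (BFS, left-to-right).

Inorder:  [9, 21, 26, 29]
Preorder: [26, 21, 9, 29]
Algorithm: preorder visits root first, so consume preorder in order;
for each root, split the current inorder slice at that value into
left-subtree inorder and right-subtree inorder, then recurse.
Recursive splits:
  root=26; inorder splits into left=[9, 21], right=[29]
  root=21; inorder splits into left=[9], right=[]
  root=9; inorder splits into left=[], right=[]
  root=29; inorder splits into left=[], right=[]
Reconstructed level-order: [26, 21, 29, 9]


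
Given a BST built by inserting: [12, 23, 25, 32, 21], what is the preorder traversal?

Tree insertion order: [12, 23, 25, 32, 21]
Tree (level-order array): [12, None, 23, 21, 25, None, None, None, 32]
Preorder traversal: [12, 23, 21, 25, 32]


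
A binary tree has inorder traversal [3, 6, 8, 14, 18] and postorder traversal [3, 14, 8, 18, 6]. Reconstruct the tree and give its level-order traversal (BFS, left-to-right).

Inorder:   [3, 6, 8, 14, 18]
Postorder: [3, 14, 8, 18, 6]
Algorithm: postorder visits root last, so walk postorder right-to-left;
each value is the root of the current inorder slice — split it at that
value, recurse on the right subtree first, then the left.
Recursive splits:
  root=6; inorder splits into left=[3], right=[8, 14, 18]
  root=18; inorder splits into left=[8, 14], right=[]
  root=8; inorder splits into left=[], right=[14]
  root=14; inorder splits into left=[], right=[]
  root=3; inorder splits into left=[], right=[]
Reconstructed level-order: [6, 3, 18, 8, 14]


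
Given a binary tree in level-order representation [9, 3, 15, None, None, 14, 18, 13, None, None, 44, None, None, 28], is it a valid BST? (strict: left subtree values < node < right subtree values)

Level-order array: [9, 3, 15, None, None, 14, 18, 13, None, None, 44, None, None, 28]
Validate using subtree bounds (lo, hi): at each node, require lo < value < hi,
then recurse left with hi=value and right with lo=value.
Preorder trace (stopping at first violation):
  at node 9 with bounds (-inf, +inf): OK
  at node 3 with bounds (-inf, 9): OK
  at node 15 with bounds (9, +inf): OK
  at node 14 with bounds (9, 15): OK
  at node 13 with bounds (9, 14): OK
  at node 18 with bounds (15, +inf): OK
  at node 44 with bounds (18, +inf): OK
  at node 28 with bounds (18, 44): OK
No violation found at any node.
Result: Valid BST


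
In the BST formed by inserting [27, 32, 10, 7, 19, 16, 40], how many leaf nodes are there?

Tree built from: [27, 32, 10, 7, 19, 16, 40]
Tree (level-order array): [27, 10, 32, 7, 19, None, 40, None, None, 16]
Rule: A leaf has 0 children.
Per-node child counts:
  node 27: 2 child(ren)
  node 10: 2 child(ren)
  node 7: 0 child(ren)
  node 19: 1 child(ren)
  node 16: 0 child(ren)
  node 32: 1 child(ren)
  node 40: 0 child(ren)
Matching nodes: [7, 16, 40]
Count of leaf nodes: 3


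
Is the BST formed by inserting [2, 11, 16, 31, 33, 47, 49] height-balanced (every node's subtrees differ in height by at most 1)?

Tree (level-order array): [2, None, 11, None, 16, None, 31, None, 33, None, 47, None, 49]
Definition: a tree is height-balanced if, at every node, |h(left) - h(right)| <= 1 (empty subtree has height -1).
Bottom-up per-node check:
  node 49: h_left=-1, h_right=-1, diff=0 [OK], height=0
  node 47: h_left=-1, h_right=0, diff=1 [OK], height=1
  node 33: h_left=-1, h_right=1, diff=2 [FAIL (|-1-1|=2 > 1)], height=2
  node 31: h_left=-1, h_right=2, diff=3 [FAIL (|-1-2|=3 > 1)], height=3
  node 16: h_left=-1, h_right=3, diff=4 [FAIL (|-1-3|=4 > 1)], height=4
  node 11: h_left=-1, h_right=4, diff=5 [FAIL (|-1-4|=5 > 1)], height=5
  node 2: h_left=-1, h_right=5, diff=6 [FAIL (|-1-5|=6 > 1)], height=6
Node 33 violates the condition: |-1 - 1| = 2 > 1.
Result: Not balanced


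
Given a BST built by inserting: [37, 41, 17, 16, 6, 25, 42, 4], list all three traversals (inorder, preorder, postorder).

Tree insertion order: [37, 41, 17, 16, 6, 25, 42, 4]
Tree (level-order array): [37, 17, 41, 16, 25, None, 42, 6, None, None, None, None, None, 4]
Inorder (L, root, R): [4, 6, 16, 17, 25, 37, 41, 42]
Preorder (root, L, R): [37, 17, 16, 6, 4, 25, 41, 42]
Postorder (L, R, root): [4, 6, 16, 25, 17, 42, 41, 37]


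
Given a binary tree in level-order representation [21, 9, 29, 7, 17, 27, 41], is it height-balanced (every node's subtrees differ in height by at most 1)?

Tree (level-order array): [21, 9, 29, 7, 17, 27, 41]
Definition: a tree is height-balanced if, at every node, |h(left) - h(right)| <= 1 (empty subtree has height -1).
Bottom-up per-node check:
  node 7: h_left=-1, h_right=-1, diff=0 [OK], height=0
  node 17: h_left=-1, h_right=-1, diff=0 [OK], height=0
  node 9: h_left=0, h_right=0, diff=0 [OK], height=1
  node 27: h_left=-1, h_right=-1, diff=0 [OK], height=0
  node 41: h_left=-1, h_right=-1, diff=0 [OK], height=0
  node 29: h_left=0, h_right=0, diff=0 [OK], height=1
  node 21: h_left=1, h_right=1, diff=0 [OK], height=2
All nodes satisfy the balance condition.
Result: Balanced


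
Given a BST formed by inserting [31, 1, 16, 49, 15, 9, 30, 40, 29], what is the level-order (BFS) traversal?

Tree insertion order: [31, 1, 16, 49, 15, 9, 30, 40, 29]
Tree (level-order array): [31, 1, 49, None, 16, 40, None, 15, 30, None, None, 9, None, 29]
BFS from the root, enqueuing left then right child of each popped node:
  queue [31] -> pop 31, enqueue [1, 49], visited so far: [31]
  queue [1, 49] -> pop 1, enqueue [16], visited so far: [31, 1]
  queue [49, 16] -> pop 49, enqueue [40], visited so far: [31, 1, 49]
  queue [16, 40] -> pop 16, enqueue [15, 30], visited so far: [31, 1, 49, 16]
  queue [40, 15, 30] -> pop 40, enqueue [none], visited so far: [31, 1, 49, 16, 40]
  queue [15, 30] -> pop 15, enqueue [9], visited so far: [31, 1, 49, 16, 40, 15]
  queue [30, 9] -> pop 30, enqueue [29], visited so far: [31, 1, 49, 16, 40, 15, 30]
  queue [9, 29] -> pop 9, enqueue [none], visited so far: [31, 1, 49, 16, 40, 15, 30, 9]
  queue [29] -> pop 29, enqueue [none], visited so far: [31, 1, 49, 16, 40, 15, 30, 9, 29]
Result: [31, 1, 49, 16, 40, 15, 30, 9, 29]


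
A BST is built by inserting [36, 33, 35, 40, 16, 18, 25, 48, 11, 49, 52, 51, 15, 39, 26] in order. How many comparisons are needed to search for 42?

Search path for 42: 36 -> 40 -> 48
Found: False
Comparisons: 3


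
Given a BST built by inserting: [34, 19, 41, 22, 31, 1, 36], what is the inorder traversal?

Tree insertion order: [34, 19, 41, 22, 31, 1, 36]
Tree (level-order array): [34, 19, 41, 1, 22, 36, None, None, None, None, 31]
Inorder traversal: [1, 19, 22, 31, 34, 36, 41]


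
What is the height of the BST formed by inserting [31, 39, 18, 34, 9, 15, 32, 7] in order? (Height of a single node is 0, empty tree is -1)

Insertion order: [31, 39, 18, 34, 9, 15, 32, 7]
Tree (level-order array): [31, 18, 39, 9, None, 34, None, 7, 15, 32]
Compute height bottom-up (empty subtree = -1):
  height(7) = 1 + max(-1, -1) = 0
  height(15) = 1 + max(-1, -1) = 0
  height(9) = 1 + max(0, 0) = 1
  height(18) = 1 + max(1, -1) = 2
  height(32) = 1 + max(-1, -1) = 0
  height(34) = 1 + max(0, -1) = 1
  height(39) = 1 + max(1, -1) = 2
  height(31) = 1 + max(2, 2) = 3
Height = 3


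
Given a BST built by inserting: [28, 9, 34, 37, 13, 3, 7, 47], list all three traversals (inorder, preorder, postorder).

Tree insertion order: [28, 9, 34, 37, 13, 3, 7, 47]
Tree (level-order array): [28, 9, 34, 3, 13, None, 37, None, 7, None, None, None, 47]
Inorder (L, root, R): [3, 7, 9, 13, 28, 34, 37, 47]
Preorder (root, L, R): [28, 9, 3, 7, 13, 34, 37, 47]
Postorder (L, R, root): [7, 3, 13, 9, 47, 37, 34, 28]


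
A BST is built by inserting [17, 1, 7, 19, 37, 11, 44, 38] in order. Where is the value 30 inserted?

Starting tree (level order): [17, 1, 19, None, 7, None, 37, None, 11, None, 44, None, None, 38]
Insertion path: 17 -> 19 -> 37
Result: insert 30 as left child of 37
Final tree (level order): [17, 1, 19, None, 7, None, 37, None, 11, 30, 44, None, None, None, None, 38]


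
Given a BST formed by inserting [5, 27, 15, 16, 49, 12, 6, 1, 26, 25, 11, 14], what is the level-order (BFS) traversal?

Tree insertion order: [5, 27, 15, 16, 49, 12, 6, 1, 26, 25, 11, 14]
Tree (level-order array): [5, 1, 27, None, None, 15, 49, 12, 16, None, None, 6, 14, None, 26, None, 11, None, None, 25]
BFS from the root, enqueuing left then right child of each popped node:
  queue [5] -> pop 5, enqueue [1, 27], visited so far: [5]
  queue [1, 27] -> pop 1, enqueue [none], visited so far: [5, 1]
  queue [27] -> pop 27, enqueue [15, 49], visited so far: [5, 1, 27]
  queue [15, 49] -> pop 15, enqueue [12, 16], visited so far: [5, 1, 27, 15]
  queue [49, 12, 16] -> pop 49, enqueue [none], visited so far: [5, 1, 27, 15, 49]
  queue [12, 16] -> pop 12, enqueue [6, 14], visited so far: [5, 1, 27, 15, 49, 12]
  queue [16, 6, 14] -> pop 16, enqueue [26], visited so far: [5, 1, 27, 15, 49, 12, 16]
  queue [6, 14, 26] -> pop 6, enqueue [11], visited so far: [5, 1, 27, 15, 49, 12, 16, 6]
  queue [14, 26, 11] -> pop 14, enqueue [none], visited so far: [5, 1, 27, 15, 49, 12, 16, 6, 14]
  queue [26, 11] -> pop 26, enqueue [25], visited so far: [5, 1, 27, 15, 49, 12, 16, 6, 14, 26]
  queue [11, 25] -> pop 11, enqueue [none], visited so far: [5, 1, 27, 15, 49, 12, 16, 6, 14, 26, 11]
  queue [25] -> pop 25, enqueue [none], visited so far: [5, 1, 27, 15, 49, 12, 16, 6, 14, 26, 11, 25]
Result: [5, 1, 27, 15, 49, 12, 16, 6, 14, 26, 11, 25]


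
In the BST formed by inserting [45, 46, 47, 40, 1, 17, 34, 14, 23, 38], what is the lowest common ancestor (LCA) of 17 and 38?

Tree insertion order: [45, 46, 47, 40, 1, 17, 34, 14, 23, 38]
Tree (level-order array): [45, 40, 46, 1, None, None, 47, None, 17, None, None, 14, 34, None, None, 23, 38]
In a BST, the LCA of p=17, q=38 is the first node v on the
root-to-leaf path with p <= v <= q (go left if both < v, right if both > v).
Walk from root:
  at 45: both 17 and 38 < 45, go left
  at 40: both 17 and 38 < 40, go left
  at 1: both 17 and 38 > 1, go right
  at 17: 17 <= 17 <= 38, this is the LCA
LCA = 17


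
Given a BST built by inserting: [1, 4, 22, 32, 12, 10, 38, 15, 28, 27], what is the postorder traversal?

Tree insertion order: [1, 4, 22, 32, 12, 10, 38, 15, 28, 27]
Tree (level-order array): [1, None, 4, None, 22, 12, 32, 10, 15, 28, 38, None, None, None, None, 27]
Postorder traversal: [10, 15, 12, 27, 28, 38, 32, 22, 4, 1]


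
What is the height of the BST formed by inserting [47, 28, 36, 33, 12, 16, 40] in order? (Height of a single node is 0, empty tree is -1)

Insertion order: [47, 28, 36, 33, 12, 16, 40]
Tree (level-order array): [47, 28, None, 12, 36, None, 16, 33, 40]
Compute height bottom-up (empty subtree = -1):
  height(16) = 1 + max(-1, -1) = 0
  height(12) = 1 + max(-1, 0) = 1
  height(33) = 1 + max(-1, -1) = 0
  height(40) = 1 + max(-1, -1) = 0
  height(36) = 1 + max(0, 0) = 1
  height(28) = 1 + max(1, 1) = 2
  height(47) = 1 + max(2, -1) = 3
Height = 3


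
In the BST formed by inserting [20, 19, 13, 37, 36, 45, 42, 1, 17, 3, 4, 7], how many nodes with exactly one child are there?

Tree built from: [20, 19, 13, 37, 36, 45, 42, 1, 17, 3, 4, 7]
Tree (level-order array): [20, 19, 37, 13, None, 36, 45, 1, 17, None, None, 42, None, None, 3, None, None, None, None, None, 4, None, 7]
Rule: These are nodes with exactly 1 non-null child.
Per-node child counts:
  node 20: 2 child(ren)
  node 19: 1 child(ren)
  node 13: 2 child(ren)
  node 1: 1 child(ren)
  node 3: 1 child(ren)
  node 4: 1 child(ren)
  node 7: 0 child(ren)
  node 17: 0 child(ren)
  node 37: 2 child(ren)
  node 36: 0 child(ren)
  node 45: 1 child(ren)
  node 42: 0 child(ren)
Matching nodes: [19, 1, 3, 4, 45]
Count of nodes with exactly one child: 5


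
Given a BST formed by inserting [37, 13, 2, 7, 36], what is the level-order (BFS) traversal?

Tree insertion order: [37, 13, 2, 7, 36]
Tree (level-order array): [37, 13, None, 2, 36, None, 7]
BFS from the root, enqueuing left then right child of each popped node:
  queue [37] -> pop 37, enqueue [13], visited so far: [37]
  queue [13] -> pop 13, enqueue [2, 36], visited so far: [37, 13]
  queue [2, 36] -> pop 2, enqueue [7], visited so far: [37, 13, 2]
  queue [36, 7] -> pop 36, enqueue [none], visited so far: [37, 13, 2, 36]
  queue [7] -> pop 7, enqueue [none], visited so far: [37, 13, 2, 36, 7]
Result: [37, 13, 2, 36, 7]


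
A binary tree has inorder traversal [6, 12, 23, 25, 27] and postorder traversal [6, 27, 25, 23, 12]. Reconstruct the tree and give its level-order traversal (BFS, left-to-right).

Inorder:   [6, 12, 23, 25, 27]
Postorder: [6, 27, 25, 23, 12]
Algorithm: postorder visits root last, so walk postorder right-to-left;
each value is the root of the current inorder slice — split it at that
value, recurse on the right subtree first, then the left.
Recursive splits:
  root=12; inorder splits into left=[6], right=[23, 25, 27]
  root=23; inorder splits into left=[], right=[25, 27]
  root=25; inorder splits into left=[], right=[27]
  root=27; inorder splits into left=[], right=[]
  root=6; inorder splits into left=[], right=[]
Reconstructed level-order: [12, 6, 23, 25, 27]


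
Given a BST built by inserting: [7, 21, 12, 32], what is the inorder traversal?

Tree insertion order: [7, 21, 12, 32]
Tree (level-order array): [7, None, 21, 12, 32]
Inorder traversal: [7, 12, 21, 32]


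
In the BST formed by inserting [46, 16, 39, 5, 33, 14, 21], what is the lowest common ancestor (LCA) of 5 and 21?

Tree insertion order: [46, 16, 39, 5, 33, 14, 21]
Tree (level-order array): [46, 16, None, 5, 39, None, 14, 33, None, None, None, 21]
In a BST, the LCA of p=5, q=21 is the first node v on the
root-to-leaf path with p <= v <= q (go left if both < v, right if both > v).
Walk from root:
  at 46: both 5 and 21 < 46, go left
  at 16: 5 <= 16 <= 21, this is the LCA
LCA = 16


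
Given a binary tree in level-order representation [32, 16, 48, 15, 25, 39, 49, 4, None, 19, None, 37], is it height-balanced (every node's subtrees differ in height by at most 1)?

Tree (level-order array): [32, 16, 48, 15, 25, 39, 49, 4, None, 19, None, 37]
Definition: a tree is height-balanced if, at every node, |h(left) - h(right)| <= 1 (empty subtree has height -1).
Bottom-up per-node check:
  node 4: h_left=-1, h_right=-1, diff=0 [OK], height=0
  node 15: h_left=0, h_right=-1, diff=1 [OK], height=1
  node 19: h_left=-1, h_right=-1, diff=0 [OK], height=0
  node 25: h_left=0, h_right=-1, diff=1 [OK], height=1
  node 16: h_left=1, h_right=1, diff=0 [OK], height=2
  node 37: h_left=-1, h_right=-1, diff=0 [OK], height=0
  node 39: h_left=0, h_right=-1, diff=1 [OK], height=1
  node 49: h_left=-1, h_right=-1, diff=0 [OK], height=0
  node 48: h_left=1, h_right=0, diff=1 [OK], height=2
  node 32: h_left=2, h_right=2, diff=0 [OK], height=3
All nodes satisfy the balance condition.
Result: Balanced


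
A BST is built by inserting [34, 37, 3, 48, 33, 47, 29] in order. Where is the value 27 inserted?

Starting tree (level order): [34, 3, 37, None, 33, None, 48, 29, None, 47]
Insertion path: 34 -> 3 -> 33 -> 29
Result: insert 27 as left child of 29
Final tree (level order): [34, 3, 37, None, 33, None, 48, 29, None, 47, None, 27]


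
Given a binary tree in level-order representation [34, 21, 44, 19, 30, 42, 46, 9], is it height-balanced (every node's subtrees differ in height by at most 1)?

Tree (level-order array): [34, 21, 44, 19, 30, 42, 46, 9]
Definition: a tree is height-balanced if, at every node, |h(left) - h(right)| <= 1 (empty subtree has height -1).
Bottom-up per-node check:
  node 9: h_left=-1, h_right=-1, diff=0 [OK], height=0
  node 19: h_left=0, h_right=-1, diff=1 [OK], height=1
  node 30: h_left=-1, h_right=-1, diff=0 [OK], height=0
  node 21: h_left=1, h_right=0, diff=1 [OK], height=2
  node 42: h_left=-1, h_right=-1, diff=0 [OK], height=0
  node 46: h_left=-1, h_right=-1, diff=0 [OK], height=0
  node 44: h_left=0, h_right=0, diff=0 [OK], height=1
  node 34: h_left=2, h_right=1, diff=1 [OK], height=3
All nodes satisfy the balance condition.
Result: Balanced


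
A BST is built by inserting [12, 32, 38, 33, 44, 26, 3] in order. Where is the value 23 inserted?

Starting tree (level order): [12, 3, 32, None, None, 26, 38, None, None, 33, 44]
Insertion path: 12 -> 32 -> 26
Result: insert 23 as left child of 26
Final tree (level order): [12, 3, 32, None, None, 26, 38, 23, None, 33, 44]


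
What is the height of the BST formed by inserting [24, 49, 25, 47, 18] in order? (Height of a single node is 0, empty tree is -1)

Insertion order: [24, 49, 25, 47, 18]
Tree (level-order array): [24, 18, 49, None, None, 25, None, None, 47]
Compute height bottom-up (empty subtree = -1):
  height(18) = 1 + max(-1, -1) = 0
  height(47) = 1 + max(-1, -1) = 0
  height(25) = 1 + max(-1, 0) = 1
  height(49) = 1 + max(1, -1) = 2
  height(24) = 1 + max(0, 2) = 3
Height = 3


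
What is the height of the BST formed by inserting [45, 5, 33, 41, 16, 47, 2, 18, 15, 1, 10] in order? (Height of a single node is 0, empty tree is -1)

Insertion order: [45, 5, 33, 41, 16, 47, 2, 18, 15, 1, 10]
Tree (level-order array): [45, 5, 47, 2, 33, None, None, 1, None, 16, 41, None, None, 15, 18, None, None, 10]
Compute height bottom-up (empty subtree = -1):
  height(1) = 1 + max(-1, -1) = 0
  height(2) = 1 + max(0, -1) = 1
  height(10) = 1 + max(-1, -1) = 0
  height(15) = 1 + max(0, -1) = 1
  height(18) = 1 + max(-1, -1) = 0
  height(16) = 1 + max(1, 0) = 2
  height(41) = 1 + max(-1, -1) = 0
  height(33) = 1 + max(2, 0) = 3
  height(5) = 1 + max(1, 3) = 4
  height(47) = 1 + max(-1, -1) = 0
  height(45) = 1 + max(4, 0) = 5
Height = 5


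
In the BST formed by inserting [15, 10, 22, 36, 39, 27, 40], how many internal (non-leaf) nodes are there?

Tree built from: [15, 10, 22, 36, 39, 27, 40]
Tree (level-order array): [15, 10, 22, None, None, None, 36, 27, 39, None, None, None, 40]
Rule: An internal node has at least one child.
Per-node child counts:
  node 15: 2 child(ren)
  node 10: 0 child(ren)
  node 22: 1 child(ren)
  node 36: 2 child(ren)
  node 27: 0 child(ren)
  node 39: 1 child(ren)
  node 40: 0 child(ren)
Matching nodes: [15, 22, 36, 39]
Count of internal (non-leaf) nodes: 4


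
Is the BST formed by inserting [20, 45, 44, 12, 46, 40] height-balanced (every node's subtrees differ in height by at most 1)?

Tree (level-order array): [20, 12, 45, None, None, 44, 46, 40]
Definition: a tree is height-balanced if, at every node, |h(left) - h(right)| <= 1 (empty subtree has height -1).
Bottom-up per-node check:
  node 12: h_left=-1, h_right=-1, diff=0 [OK], height=0
  node 40: h_left=-1, h_right=-1, diff=0 [OK], height=0
  node 44: h_left=0, h_right=-1, diff=1 [OK], height=1
  node 46: h_left=-1, h_right=-1, diff=0 [OK], height=0
  node 45: h_left=1, h_right=0, diff=1 [OK], height=2
  node 20: h_left=0, h_right=2, diff=2 [FAIL (|0-2|=2 > 1)], height=3
Node 20 violates the condition: |0 - 2| = 2 > 1.
Result: Not balanced


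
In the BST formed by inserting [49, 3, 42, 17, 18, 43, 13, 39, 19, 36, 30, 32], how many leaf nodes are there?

Tree built from: [49, 3, 42, 17, 18, 43, 13, 39, 19, 36, 30, 32]
Tree (level-order array): [49, 3, None, None, 42, 17, 43, 13, 18, None, None, None, None, None, 39, 19, None, None, 36, 30, None, None, 32]
Rule: A leaf has 0 children.
Per-node child counts:
  node 49: 1 child(ren)
  node 3: 1 child(ren)
  node 42: 2 child(ren)
  node 17: 2 child(ren)
  node 13: 0 child(ren)
  node 18: 1 child(ren)
  node 39: 1 child(ren)
  node 19: 1 child(ren)
  node 36: 1 child(ren)
  node 30: 1 child(ren)
  node 32: 0 child(ren)
  node 43: 0 child(ren)
Matching nodes: [13, 32, 43]
Count of leaf nodes: 3


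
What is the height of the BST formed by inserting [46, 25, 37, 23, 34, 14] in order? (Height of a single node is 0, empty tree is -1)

Insertion order: [46, 25, 37, 23, 34, 14]
Tree (level-order array): [46, 25, None, 23, 37, 14, None, 34]
Compute height bottom-up (empty subtree = -1):
  height(14) = 1 + max(-1, -1) = 0
  height(23) = 1 + max(0, -1) = 1
  height(34) = 1 + max(-1, -1) = 0
  height(37) = 1 + max(0, -1) = 1
  height(25) = 1 + max(1, 1) = 2
  height(46) = 1 + max(2, -1) = 3
Height = 3


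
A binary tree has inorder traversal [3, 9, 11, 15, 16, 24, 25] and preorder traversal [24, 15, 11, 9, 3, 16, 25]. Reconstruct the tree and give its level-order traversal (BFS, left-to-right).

Inorder:  [3, 9, 11, 15, 16, 24, 25]
Preorder: [24, 15, 11, 9, 3, 16, 25]
Algorithm: preorder visits root first, so consume preorder in order;
for each root, split the current inorder slice at that value into
left-subtree inorder and right-subtree inorder, then recurse.
Recursive splits:
  root=24; inorder splits into left=[3, 9, 11, 15, 16], right=[25]
  root=15; inorder splits into left=[3, 9, 11], right=[16]
  root=11; inorder splits into left=[3, 9], right=[]
  root=9; inorder splits into left=[3], right=[]
  root=3; inorder splits into left=[], right=[]
  root=16; inorder splits into left=[], right=[]
  root=25; inorder splits into left=[], right=[]
Reconstructed level-order: [24, 15, 25, 11, 16, 9, 3]


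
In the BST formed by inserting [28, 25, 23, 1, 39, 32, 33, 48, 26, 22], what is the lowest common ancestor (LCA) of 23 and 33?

Tree insertion order: [28, 25, 23, 1, 39, 32, 33, 48, 26, 22]
Tree (level-order array): [28, 25, 39, 23, 26, 32, 48, 1, None, None, None, None, 33, None, None, None, 22]
In a BST, the LCA of p=23, q=33 is the first node v on the
root-to-leaf path with p <= v <= q (go left if both < v, right if both > v).
Walk from root:
  at 28: 23 <= 28 <= 33, this is the LCA
LCA = 28


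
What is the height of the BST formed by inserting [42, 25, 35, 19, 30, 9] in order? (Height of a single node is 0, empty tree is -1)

Insertion order: [42, 25, 35, 19, 30, 9]
Tree (level-order array): [42, 25, None, 19, 35, 9, None, 30]
Compute height bottom-up (empty subtree = -1):
  height(9) = 1 + max(-1, -1) = 0
  height(19) = 1 + max(0, -1) = 1
  height(30) = 1 + max(-1, -1) = 0
  height(35) = 1 + max(0, -1) = 1
  height(25) = 1 + max(1, 1) = 2
  height(42) = 1 + max(2, -1) = 3
Height = 3


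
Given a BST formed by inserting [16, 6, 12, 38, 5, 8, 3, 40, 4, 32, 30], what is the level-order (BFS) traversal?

Tree insertion order: [16, 6, 12, 38, 5, 8, 3, 40, 4, 32, 30]
Tree (level-order array): [16, 6, 38, 5, 12, 32, 40, 3, None, 8, None, 30, None, None, None, None, 4]
BFS from the root, enqueuing left then right child of each popped node:
  queue [16] -> pop 16, enqueue [6, 38], visited so far: [16]
  queue [6, 38] -> pop 6, enqueue [5, 12], visited so far: [16, 6]
  queue [38, 5, 12] -> pop 38, enqueue [32, 40], visited so far: [16, 6, 38]
  queue [5, 12, 32, 40] -> pop 5, enqueue [3], visited so far: [16, 6, 38, 5]
  queue [12, 32, 40, 3] -> pop 12, enqueue [8], visited so far: [16, 6, 38, 5, 12]
  queue [32, 40, 3, 8] -> pop 32, enqueue [30], visited so far: [16, 6, 38, 5, 12, 32]
  queue [40, 3, 8, 30] -> pop 40, enqueue [none], visited so far: [16, 6, 38, 5, 12, 32, 40]
  queue [3, 8, 30] -> pop 3, enqueue [4], visited so far: [16, 6, 38, 5, 12, 32, 40, 3]
  queue [8, 30, 4] -> pop 8, enqueue [none], visited so far: [16, 6, 38, 5, 12, 32, 40, 3, 8]
  queue [30, 4] -> pop 30, enqueue [none], visited so far: [16, 6, 38, 5, 12, 32, 40, 3, 8, 30]
  queue [4] -> pop 4, enqueue [none], visited so far: [16, 6, 38, 5, 12, 32, 40, 3, 8, 30, 4]
Result: [16, 6, 38, 5, 12, 32, 40, 3, 8, 30, 4]


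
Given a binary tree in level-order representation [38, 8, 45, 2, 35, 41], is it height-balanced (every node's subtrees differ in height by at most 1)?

Tree (level-order array): [38, 8, 45, 2, 35, 41]
Definition: a tree is height-balanced if, at every node, |h(left) - h(right)| <= 1 (empty subtree has height -1).
Bottom-up per-node check:
  node 2: h_left=-1, h_right=-1, diff=0 [OK], height=0
  node 35: h_left=-1, h_right=-1, diff=0 [OK], height=0
  node 8: h_left=0, h_right=0, diff=0 [OK], height=1
  node 41: h_left=-1, h_right=-1, diff=0 [OK], height=0
  node 45: h_left=0, h_right=-1, diff=1 [OK], height=1
  node 38: h_left=1, h_right=1, diff=0 [OK], height=2
All nodes satisfy the balance condition.
Result: Balanced


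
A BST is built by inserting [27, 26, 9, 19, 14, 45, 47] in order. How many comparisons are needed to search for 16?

Search path for 16: 27 -> 26 -> 9 -> 19 -> 14
Found: False
Comparisons: 5


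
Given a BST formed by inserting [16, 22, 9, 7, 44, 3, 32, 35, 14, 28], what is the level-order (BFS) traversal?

Tree insertion order: [16, 22, 9, 7, 44, 3, 32, 35, 14, 28]
Tree (level-order array): [16, 9, 22, 7, 14, None, 44, 3, None, None, None, 32, None, None, None, 28, 35]
BFS from the root, enqueuing left then right child of each popped node:
  queue [16] -> pop 16, enqueue [9, 22], visited so far: [16]
  queue [9, 22] -> pop 9, enqueue [7, 14], visited so far: [16, 9]
  queue [22, 7, 14] -> pop 22, enqueue [44], visited so far: [16, 9, 22]
  queue [7, 14, 44] -> pop 7, enqueue [3], visited so far: [16, 9, 22, 7]
  queue [14, 44, 3] -> pop 14, enqueue [none], visited so far: [16, 9, 22, 7, 14]
  queue [44, 3] -> pop 44, enqueue [32], visited so far: [16, 9, 22, 7, 14, 44]
  queue [3, 32] -> pop 3, enqueue [none], visited so far: [16, 9, 22, 7, 14, 44, 3]
  queue [32] -> pop 32, enqueue [28, 35], visited so far: [16, 9, 22, 7, 14, 44, 3, 32]
  queue [28, 35] -> pop 28, enqueue [none], visited so far: [16, 9, 22, 7, 14, 44, 3, 32, 28]
  queue [35] -> pop 35, enqueue [none], visited so far: [16, 9, 22, 7, 14, 44, 3, 32, 28, 35]
Result: [16, 9, 22, 7, 14, 44, 3, 32, 28, 35]


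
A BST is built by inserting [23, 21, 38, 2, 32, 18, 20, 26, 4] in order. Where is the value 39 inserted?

Starting tree (level order): [23, 21, 38, 2, None, 32, None, None, 18, 26, None, 4, 20]
Insertion path: 23 -> 38
Result: insert 39 as right child of 38
Final tree (level order): [23, 21, 38, 2, None, 32, 39, None, 18, 26, None, None, None, 4, 20]


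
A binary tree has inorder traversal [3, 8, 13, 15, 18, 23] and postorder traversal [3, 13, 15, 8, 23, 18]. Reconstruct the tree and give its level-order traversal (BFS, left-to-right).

Inorder:   [3, 8, 13, 15, 18, 23]
Postorder: [3, 13, 15, 8, 23, 18]
Algorithm: postorder visits root last, so walk postorder right-to-left;
each value is the root of the current inorder slice — split it at that
value, recurse on the right subtree first, then the left.
Recursive splits:
  root=18; inorder splits into left=[3, 8, 13, 15], right=[23]
  root=23; inorder splits into left=[], right=[]
  root=8; inorder splits into left=[3], right=[13, 15]
  root=15; inorder splits into left=[13], right=[]
  root=13; inorder splits into left=[], right=[]
  root=3; inorder splits into left=[], right=[]
Reconstructed level-order: [18, 8, 23, 3, 15, 13]


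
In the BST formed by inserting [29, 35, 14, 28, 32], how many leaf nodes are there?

Tree built from: [29, 35, 14, 28, 32]
Tree (level-order array): [29, 14, 35, None, 28, 32]
Rule: A leaf has 0 children.
Per-node child counts:
  node 29: 2 child(ren)
  node 14: 1 child(ren)
  node 28: 0 child(ren)
  node 35: 1 child(ren)
  node 32: 0 child(ren)
Matching nodes: [28, 32]
Count of leaf nodes: 2


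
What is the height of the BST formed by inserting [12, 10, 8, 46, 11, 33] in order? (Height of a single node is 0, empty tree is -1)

Insertion order: [12, 10, 8, 46, 11, 33]
Tree (level-order array): [12, 10, 46, 8, 11, 33]
Compute height bottom-up (empty subtree = -1):
  height(8) = 1 + max(-1, -1) = 0
  height(11) = 1 + max(-1, -1) = 0
  height(10) = 1 + max(0, 0) = 1
  height(33) = 1 + max(-1, -1) = 0
  height(46) = 1 + max(0, -1) = 1
  height(12) = 1 + max(1, 1) = 2
Height = 2


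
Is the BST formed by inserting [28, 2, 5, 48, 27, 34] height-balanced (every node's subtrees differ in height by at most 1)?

Tree (level-order array): [28, 2, 48, None, 5, 34, None, None, 27]
Definition: a tree is height-balanced if, at every node, |h(left) - h(right)| <= 1 (empty subtree has height -1).
Bottom-up per-node check:
  node 27: h_left=-1, h_right=-1, diff=0 [OK], height=0
  node 5: h_left=-1, h_right=0, diff=1 [OK], height=1
  node 2: h_left=-1, h_right=1, diff=2 [FAIL (|-1-1|=2 > 1)], height=2
  node 34: h_left=-1, h_right=-1, diff=0 [OK], height=0
  node 48: h_left=0, h_right=-1, diff=1 [OK], height=1
  node 28: h_left=2, h_right=1, diff=1 [OK], height=3
Node 2 violates the condition: |-1 - 1| = 2 > 1.
Result: Not balanced


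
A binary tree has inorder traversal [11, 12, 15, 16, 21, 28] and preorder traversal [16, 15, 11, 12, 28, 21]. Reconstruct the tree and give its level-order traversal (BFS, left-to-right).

Inorder:  [11, 12, 15, 16, 21, 28]
Preorder: [16, 15, 11, 12, 28, 21]
Algorithm: preorder visits root first, so consume preorder in order;
for each root, split the current inorder slice at that value into
left-subtree inorder and right-subtree inorder, then recurse.
Recursive splits:
  root=16; inorder splits into left=[11, 12, 15], right=[21, 28]
  root=15; inorder splits into left=[11, 12], right=[]
  root=11; inorder splits into left=[], right=[12]
  root=12; inorder splits into left=[], right=[]
  root=28; inorder splits into left=[21], right=[]
  root=21; inorder splits into left=[], right=[]
Reconstructed level-order: [16, 15, 28, 11, 21, 12]


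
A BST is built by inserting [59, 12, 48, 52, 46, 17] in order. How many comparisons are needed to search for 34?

Search path for 34: 59 -> 12 -> 48 -> 46 -> 17
Found: False
Comparisons: 5


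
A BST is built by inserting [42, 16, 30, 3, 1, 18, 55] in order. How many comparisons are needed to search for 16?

Search path for 16: 42 -> 16
Found: True
Comparisons: 2


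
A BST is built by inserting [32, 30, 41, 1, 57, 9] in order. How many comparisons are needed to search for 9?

Search path for 9: 32 -> 30 -> 1 -> 9
Found: True
Comparisons: 4


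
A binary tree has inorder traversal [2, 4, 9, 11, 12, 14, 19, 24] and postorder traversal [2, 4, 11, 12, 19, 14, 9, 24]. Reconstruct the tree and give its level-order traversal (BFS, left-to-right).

Inorder:   [2, 4, 9, 11, 12, 14, 19, 24]
Postorder: [2, 4, 11, 12, 19, 14, 9, 24]
Algorithm: postorder visits root last, so walk postorder right-to-left;
each value is the root of the current inorder slice — split it at that
value, recurse on the right subtree first, then the left.
Recursive splits:
  root=24; inorder splits into left=[2, 4, 9, 11, 12, 14, 19], right=[]
  root=9; inorder splits into left=[2, 4], right=[11, 12, 14, 19]
  root=14; inorder splits into left=[11, 12], right=[19]
  root=19; inorder splits into left=[], right=[]
  root=12; inorder splits into left=[11], right=[]
  root=11; inorder splits into left=[], right=[]
  root=4; inorder splits into left=[2], right=[]
  root=2; inorder splits into left=[], right=[]
Reconstructed level-order: [24, 9, 4, 14, 2, 12, 19, 11]


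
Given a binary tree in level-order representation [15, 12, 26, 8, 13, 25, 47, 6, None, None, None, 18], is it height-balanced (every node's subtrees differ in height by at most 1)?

Tree (level-order array): [15, 12, 26, 8, 13, 25, 47, 6, None, None, None, 18]
Definition: a tree is height-balanced if, at every node, |h(left) - h(right)| <= 1 (empty subtree has height -1).
Bottom-up per-node check:
  node 6: h_left=-1, h_right=-1, diff=0 [OK], height=0
  node 8: h_left=0, h_right=-1, diff=1 [OK], height=1
  node 13: h_left=-1, h_right=-1, diff=0 [OK], height=0
  node 12: h_left=1, h_right=0, diff=1 [OK], height=2
  node 18: h_left=-1, h_right=-1, diff=0 [OK], height=0
  node 25: h_left=0, h_right=-1, diff=1 [OK], height=1
  node 47: h_left=-1, h_right=-1, diff=0 [OK], height=0
  node 26: h_left=1, h_right=0, diff=1 [OK], height=2
  node 15: h_left=2, h_right=2, diff=0 [OK], height=3
All nodes satisfy the balance condition.
Result: Balanced


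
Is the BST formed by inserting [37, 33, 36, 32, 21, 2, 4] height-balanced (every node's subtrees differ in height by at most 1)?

Tree (level-order array): [37, 33, None, 32, 36, 21, None, None, None, 2, None, None, 4]
Definition: a tree is height-balanced if, at every node, |h(left) - h(right)| <= 1 (empty subtree has height -1).
Bottom-up per-node check:
  node 4: h_left=-1, h_right=-1, diff=0 [OK], height=0
  node 2: h_left=-1, h_right=0, diff=1 [OK], height=1
  node 21: h_left=1, h_right=-1, diff=2 [FAIL (|1--1|=2 > 1)], height=2
  node 32: h_left=2, h_right=-1, diff=3 [FAIL (|2--1|=3 > 1)], height=3
  node 36: h_left=-1, h_right=-1, diff=0 [OK], height=0
  node 33: h_left=3, h_right=0, diff=3 [FAIL (|3-0|=3 > 1)], height=4
  node 37: h_left=4, h_right=-1, diff=5 [FAIL (|4--1|=5 > 1)], height=5
Node 21 violates the condition: |1 - -1| = 2 > 1.
Result: Not balanced


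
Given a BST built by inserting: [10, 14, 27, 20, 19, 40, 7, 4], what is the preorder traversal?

Tree insertion order: [10, 14, 27, 20, 19, 40, 7, 4]
Tree (level-order array): [10, 7, 14, 4, None, None, 27, None, None, 20, 40, 19]
Preorder traversal: [10, 7, 4, 14, 27, 20, 19, 40]


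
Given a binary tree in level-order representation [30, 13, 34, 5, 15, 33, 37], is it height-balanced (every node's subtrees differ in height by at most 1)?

Tree (level-order array): [30, 13, 34, 5, 15, 33, 37]
Definition: a tree is height-balanced if, at every node, |h(left) - h(right)| <= 1 (empty subtree has height -1).
Bottom-up per-node check:
  node 5: h_left=-1, h_right=-1, diff=0 [OK], height=0
  node 15: h_left=-1, h_right=-1, diff=0 [OK], height=0
  node 13: h_left=0, h_right=0, diff=0 [OK], height=1
  node 33: h_left=-1, h_right=-1, diff=0 [OK], height=0
  node 37: h_left=-1, h_right=-1, diff=0 [OK], height=0
  node 34: h_left=0, h_right=0, diff=0 [OK], height=1
  node 30: h_left=1, h_right=1, diff=0 [OK], height=2
All nodes satisfy the balance condition.
Result: Balanced


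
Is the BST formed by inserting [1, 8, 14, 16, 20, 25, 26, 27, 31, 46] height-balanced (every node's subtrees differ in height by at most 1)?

Tree (level-order array): [1, None, 8, None, 14, None, 16, None, 20, None, 25, None, 26, None, 27, None, 31, None, 46]
Definition: a tree is height-balanced if, at every node, |h(left) - h(right)| <= 1 (empty subtree has height -1).
Bottom-up per-node check:
  node 46: h_left=-1, h_right=-1, diff=0 [OK], height=0
  node 31: h_left=-1, h_right=0, diff=1 [OK], height=1
  node 27: h_left=-1, h_right=1, diff=2 [FAIL (|-1-1|=2 > 1)], height=2
  node 26: h_left=-1, h_right=2, diff=3 [FAIL (|-1-2|=3 > 1)], height=3
  node 25: h_left=-1, h_right=3, diff=4 [FAIL (|-1-3|=4 > 1)], height=4
  node 20: h_left=-1, h_right=4, diff=5 [FAIL (|-1-4|=5 > 1)], height=5
  node 16: h_left=-1, h_right=5, diff=6 [FAIL (|-1-5|=6 > 1)], height=6
  node 14: h_left=-1, h_right=6, diff=7 [FAIL (|-1-6|=7 > 1)], height=7
  node 8: h_left=-1, h_right=7, diff=8 [FAIL (|-1-7|=8 > 1)], height=8
  node 1: h_left=-1, h_right=8, diff=9 [FAIL (|-1-8|=9 > 1)], height=9
Node 27 violates the condition: |-1 - 1| = 2 > 1.
Result: Not balanced


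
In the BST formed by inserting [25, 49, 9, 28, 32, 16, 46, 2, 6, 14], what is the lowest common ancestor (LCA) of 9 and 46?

Tree insertion order: [25, 49, 9, 28, 32, 16, 46, 2, 6, 14]
Tree (level-order array): [25, 9, 49, 2, 16, 28, None, None, 6, 14, None, None, 32, None, None, None, None, None, 46]
In a BST, the LCA of p=9, q=46 is the first node v on the
root-to-leaf path with p <= v <= q (go left if both < v, right if both > v).
Walk from root:
  at 25: 9 <= 25 <= 46, this is the LCA
LCA = 25


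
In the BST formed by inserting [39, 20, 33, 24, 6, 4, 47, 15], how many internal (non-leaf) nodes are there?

Tree built from: [39, 20, 33, 24, 6, 4, 47, 15]
Tree (level-order array): [39, 20, 47, 6, 33, None, None, 4, 15, 24]
Rule: An internal node has at least one child.
Per-node child counts:
  node 39: 2 child(ren)
  node 20: 2 child(ren)
  node 6: 2 child(ren)
  node 4: 0 child(ren)
  node 15: 0 child(ren)
  node 33: 1 child(ren)
  node 24: 0 child(ren)
  node 47: 0 child(ren)
Matching nodes: [39, 20, 6, 33]
Count of internal (non-leaf) nodes: 4


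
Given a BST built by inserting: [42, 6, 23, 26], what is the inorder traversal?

Tree insertion order: [42, 6, 23, 26]
Tree (level-order array): [42, 6, None, None, 23, None, 26]
Inorder traversal: [6, 23, 26, 42]


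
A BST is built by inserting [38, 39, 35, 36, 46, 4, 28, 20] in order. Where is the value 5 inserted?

Starting tree (level order): [38, 35, 39, 4, 36, None, 46, None, 28, None, None, None, None, 20]
Insertion path: 38 -> 35 -> 4 -> 28 -> 20
Result: insert 5 as left child of 20
Final tree (level order): [38, 35, 39, 4, 36, None, 46, None, 28, None, None, None, None, 20, None, 5]


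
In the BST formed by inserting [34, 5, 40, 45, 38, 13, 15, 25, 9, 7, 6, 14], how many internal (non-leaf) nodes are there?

Tree built from: [34, 5, 40, 45, 38, 13, 15, 25, 9, 7, 6, 14]
Tree (level-order array): [34, 5, 40, None, 13, 38, 45, 9, 15, None, None, None, None, 7, None, 14, 25, 6]
Rule: An internal node has at least one child.
Per-node child counts:
  node 34: 2 child(ren)
  node 5: 1 child(ren)
  node 13: 2 child(ren)
  node 9: 1 child(ren)
  node 7: 1 child(ren)
  node 6: 0 child(ren)
  node 15: 2 child(ren)
  node 14: 0 child(ren)
  node 25: 0 child(ren)
  node 40: 2 child(ren)
  node 38: 0 child(ren)
  node 45: 0 child(ren)
Matching nodes: [34, 5, 13, 9, 7, 15, 40]
Count of internal (non-leaf) nodes: 7
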